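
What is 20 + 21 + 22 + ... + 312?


Σₖ₌20^312 k = Σₖ₌₁^312 k − Σₖ₌₁^19 k
= 312·313/2 − 19·20/2
= 48828 − 190 = 48638

Σk = 48638


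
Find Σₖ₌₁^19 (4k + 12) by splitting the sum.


Σ(4k+12) = 4·Σk + 12·n
= 4·190 + 12·19
= 760 + 228 = 988

Σ = 988


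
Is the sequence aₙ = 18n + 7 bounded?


aₙ = 18n + 7 → as n→∞, aₙ→∞
No finite upper bound exists
The sequence is UNBOUNDED

Unbounded (aₙ → ∞ as n → ∞)


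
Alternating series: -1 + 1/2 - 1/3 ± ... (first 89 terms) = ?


S = -1 + 1/2 - 1/3 + 1/4 - 1/5 + 1/6 - 1/7 + 1/8 ± ...
= -0.6987
(Full series converges to -ln(2) ≈ -0.6931)

S_89 = -0.6987


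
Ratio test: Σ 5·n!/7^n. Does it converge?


aₙ = 5·n!/7^n
a_{n+1}/aₙ = (n+1)!/7^(n+1) × 7^n/n!  (constant 5 cancels)
= (n+1)/7
L = lim(n→∞) (n+1)/7 = ∞
L > 1 → series DIVERGES

Diverges (ratio test: L = ∞ > 1)


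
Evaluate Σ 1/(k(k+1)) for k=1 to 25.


1/(k(k+1)) = 1/k - 1/(k+1) (partial fractions)
Telescoping: Σ = 1 - 1/26 = 25/26

Sum = 25/26


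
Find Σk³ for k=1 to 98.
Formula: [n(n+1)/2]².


n(n+1)/2 = 98×99/2 = 4851
Σk³ = 4851² = 23532201

Σk³ = 23532201


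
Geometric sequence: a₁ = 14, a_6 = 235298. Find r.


r^(n-1) = aₙ/a₁
r^5 = 235298/14 = 16807
r = 16807^(1/5)
= 7

r = 7


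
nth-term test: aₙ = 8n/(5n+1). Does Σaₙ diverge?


lim(n→∞) 8n/(5n+1) = 8/5 = 8/5  (divide numerator and denominator by n)
lim aₙ = 8/5 ≠ 0 → series DIVERGES

Diverges (lim aₙ = 8/5 ≠ 0)


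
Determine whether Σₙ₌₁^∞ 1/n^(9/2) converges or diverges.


p-series test: Σ c/n^p converges if p > 1, diverges if p ≤ 1 (constant c > 0 doesn't affect convergence).
p = 9/2
9/2 > 1 → CONVERGES

Converges (p = 9/2 > 1)


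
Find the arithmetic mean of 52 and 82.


AM = (52 + 82)/2 = 134/2 = 67

AM = 67


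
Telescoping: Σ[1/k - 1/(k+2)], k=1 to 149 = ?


Telescoping with gap 2: two head and two tail terms survive.
= (1 + 1/2) - (1/150 + 1/151)
= 3/2 - 1/150 - 1/151 = 16837/11325

Sum = 16837/11325


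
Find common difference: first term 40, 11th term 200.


d = (aₙ - a₁)/(n-1)
= (200 - 40)/(11-1)
= 160/10 = 16

d = 16


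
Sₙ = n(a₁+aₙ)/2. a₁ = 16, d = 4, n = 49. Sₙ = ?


aₙ = 16 + (49-1)×4 = 208
Sₙ = n(a₁+aₙ)/2 = 49×(16+208)/2
= 49×224/2 = 5488

S_49 = 5488


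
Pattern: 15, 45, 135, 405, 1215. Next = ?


Pattern: geometric (r=3)
Terms: 15, 45, 135, 405, 1215
Next term = 3645

Next term = 3645


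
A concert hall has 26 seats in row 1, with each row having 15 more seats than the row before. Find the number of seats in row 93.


aₙ = a₁ + (n-1)d
= 26 + (93-1)×15
= 26 + 1380
= 1406

a_93 = 1406


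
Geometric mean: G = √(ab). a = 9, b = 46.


GM = √(9×46) = √414 = 20.347

GM = 20.347


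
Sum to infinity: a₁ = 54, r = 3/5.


S∞ = a₁/(1-r) = 54/(1 - 3/5)
= 54/(2/5)
= 135

S∞ = 135


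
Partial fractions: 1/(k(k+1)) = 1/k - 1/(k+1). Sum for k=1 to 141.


1/(k(k+1)) = 1/k - 1/(k+1) (partial fractions)
Telescoping: Σ = 1 - 1/142 = 141/142

Sum = 141/142


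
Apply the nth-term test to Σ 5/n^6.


lim(n→∞) 5/n^6 = 0
lim aₙ = 0 → nth-term test is INCONCLUSIVE
(Need other tests; this is actually a convergent p-series with p=6 > 1)

Inconclusive (lim aₙ = 0; need another test)


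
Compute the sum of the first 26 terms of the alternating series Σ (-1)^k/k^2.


S = -1 + 1/4 - 1/9 + 1/16 - 1/25 + 1/36 - 1/49 + 1/64 ± ...
= -0.8218
(Full series converges to -π²/12 ≈ -0.8225)

S_26 = -0.8218


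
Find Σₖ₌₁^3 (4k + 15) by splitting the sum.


Σ(4k+15) = 4·Σk + 15·n
= 4·6 + 15·3
= 24 + 45 = 69

Σ = 69


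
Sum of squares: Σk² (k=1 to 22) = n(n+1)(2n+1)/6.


n = 22
n(n+1)(2n+1)/6 = 22×23×45/6
= 22770/6 = 3795

Σk² = 3795


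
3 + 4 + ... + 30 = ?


Σₖ₌3^30 k = Σₖ₌₁^30 k − Σₖ₌₁^2 k
= 30·31/2 − 2·3/2
= 465 − 3 = 462

Σk = 462


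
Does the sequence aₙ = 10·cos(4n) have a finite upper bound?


For all n, -1 ≤ cos(4n) ≤ 1, so -10 ≤ 10·cos(4n) ≤ 10
Lower bound: -10, Upper bound: 10
The sequence IS bounded

Bounded (-10 ≤ aₙ ≤ 10)


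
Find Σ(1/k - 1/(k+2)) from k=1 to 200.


Telescoping with gap 2: two head and two tail terms survive.
= (1 + 1/2) - (1/201 + 1/202)
= 3/2 - 1/201 - 1/202 = 30250/20301

Sum = 30250/20301


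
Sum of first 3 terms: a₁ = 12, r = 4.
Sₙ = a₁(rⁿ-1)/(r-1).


Sₙ = 12×(4^3 - 1)/(4 - 1)
= 12×(64 - 1)/3
= 12×63/3
= 252

S_3 = 252


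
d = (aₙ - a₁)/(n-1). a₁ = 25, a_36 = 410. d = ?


d = (aₙ - a₁)/(n-1)
= (410 - 25)/(36-1)
= 385/35 = 11

d = 11


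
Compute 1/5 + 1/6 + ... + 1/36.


Σₖ₌5^36 1/k = 1/5 + 1/6 + 1/7 + ... + 1/36
= 27452767689709/13127595717600
≈ 2.0912

Sum = 27452767689709/13127595717600 ≈ 2.0912


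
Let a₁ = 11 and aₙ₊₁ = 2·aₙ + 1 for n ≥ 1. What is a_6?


Computing step by step:
a_1 = 11
a_2 = 23
a_3 = 47
a_4 = 95
a_5 = 191
a_6 = 383


a_6 = 383


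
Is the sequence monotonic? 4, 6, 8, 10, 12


Differences: 2, 2, 2, 2
All differences > 0 → strictly INCREASING

Monotonically increasing


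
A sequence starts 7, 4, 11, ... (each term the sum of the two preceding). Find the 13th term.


Computing iteratively: 7, 4, 11, 15, 26, 41, 67, 108, 175, 283, 458, 741, ...
a_13 = 1199

a_13 = 1199


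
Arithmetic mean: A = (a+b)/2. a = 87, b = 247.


AM = (87 + 247)/2 = 334/2 = 167

AM = 167


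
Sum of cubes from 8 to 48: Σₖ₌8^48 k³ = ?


Σₖ₌8^48 k³ = [48·49/2]² − [7·8/2]²
= 1382976 − 784 = 1382192

Σk³ = 1382192


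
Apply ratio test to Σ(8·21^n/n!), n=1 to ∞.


aₙ = 8·21^n/n!
a_{n+1}/aₙ = 21^(n+1)/(n+1)! × n!/21^n  (constant 8 cancels)
= 21/(n+1)
L = lim(n→∞) 21/(n+1) = 0
L < 1 → series CONVERGES

Converges (ratio test: L = 0 < 1)


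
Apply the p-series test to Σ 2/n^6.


p-series test: Σ c/n^p converges if p > 1, diverges if p ≤ 1 (constant c > 0 doesn't affect convergence).
p = 6
6 > 1 → CONVERGES

Converges (p = 6 > 1)


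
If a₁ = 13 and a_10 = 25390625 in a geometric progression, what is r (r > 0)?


r^(n-1) = aₙ/a₁
r^9 = 25390625/13 = 1953125
r = 1953125^(1/9)
= 5

r = 5


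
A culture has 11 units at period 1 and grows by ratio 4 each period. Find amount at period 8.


aₙ = a₁·r^(n-1)
= 11×4^7
= 11×16384
= 180224

a_8 = 180224


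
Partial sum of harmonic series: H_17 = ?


H_17 = 1/1 + 1/2 + 1/3 + ... + 1/17
= 42142223/12252240
≈ 3.4396

H_17 = 42142223/12252240 ≈ 3.4396


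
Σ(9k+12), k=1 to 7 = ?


Σ(9k+12) = 9·Σk + 12·n
= 9·28 + 12·7
= 252 + 84 = 336

Σ = 336


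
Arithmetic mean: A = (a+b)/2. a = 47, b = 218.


AM = (47 + 218)/2 = 265/2 = 132.5

AM = 132.5


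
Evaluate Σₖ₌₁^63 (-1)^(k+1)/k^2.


S = 1 - 1/4 + 1/9 - 1/16 + 1/25 - 1/36 + 1/49 - 1/64 ± ...
= 0.8226
(Full series converges to +π²/12 ≈ +0.8225)

S_63 = 0.8226


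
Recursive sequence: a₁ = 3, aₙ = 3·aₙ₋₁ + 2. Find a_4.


Computing step by step:
a_1 = 3
a_2 = 11
a_3 = 35
a_4 = 107


a_4 = 107


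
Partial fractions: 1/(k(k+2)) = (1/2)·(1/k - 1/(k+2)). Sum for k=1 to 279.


1/(k(k+2)) = (1/2)·(1/k - 1/(k+2)) (partial fractions)
Telescoping: Σ = (1/2)·(1 + 1/2 - 1/280 - 1/281) = 117459/157360

Sum = 117459/157360


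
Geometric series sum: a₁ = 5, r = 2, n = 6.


Sₙ = 5×(2^6 - 1)/(2 - 1)
= 5×(64 - 1)/1
= 5×63/1
= 315

S_6 = 315


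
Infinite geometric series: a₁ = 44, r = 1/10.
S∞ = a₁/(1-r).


S∞ = a₁/(1-r) = 44/(1 - 1/10)
= 44/(9/10)
= 440/9

S∞ = 440/9


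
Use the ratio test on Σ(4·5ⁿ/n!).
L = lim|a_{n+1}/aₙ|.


aₙ = 4·5^n/n!
a_{n+1}/aₙ = 5^(n+1)/(n+1)! × n!/5^n  (constant 4 cancels)
= 5/(n+1)
L = lim(n→∞) 5/(n+1) = 0
L < 1 → series CONVERGES

Converges (ratio test: L = 0 < 1)


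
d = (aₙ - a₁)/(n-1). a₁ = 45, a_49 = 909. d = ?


d = (aₙ - a₁)/(n-1)
= (909 - 45)/(49-1)
= 864/48 = 18

d = 18


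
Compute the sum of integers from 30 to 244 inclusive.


Σₖ₌30^244 k = Σₖ₌₁^244 k − Σₖ₌₁^29 k
= 244·245/2 − 29·30/2
= 29890 − 435 = 29455

Σk = 29455


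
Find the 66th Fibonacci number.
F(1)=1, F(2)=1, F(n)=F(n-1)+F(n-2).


Fibonacci sequence: 1, 1, 2, 3, 5, 8, 13, 21, 34, 55, 89, ...
F(66) = 27777890035288

F(66) = 27777890035288


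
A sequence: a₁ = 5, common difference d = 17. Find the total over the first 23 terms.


aₙ = 5 + (23-1)×17 = 379
Sₙ = n(a₁+aₙ)/2 = 23×(5+379)/2
= 23×384/2 = 4416

S_23 = 4416


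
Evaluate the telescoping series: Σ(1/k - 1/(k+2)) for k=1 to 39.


Telescoping with gap 2: two head and two tail terms survive.
= (1 + 1/2) - (1/40 + 1/41)
= 3/2 - 1/40 - 1/41 = 2379/1640

Sum = 2379/1640


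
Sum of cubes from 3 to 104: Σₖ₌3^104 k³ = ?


Σₖ₌3^104 k³ = [104·105/2]² − [2·3/2]²
= 29811600 − 9 = 29811591

Σk³ = 29811591


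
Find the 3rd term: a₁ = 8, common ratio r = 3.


aₙ = a₁·r^(n-1)
= 8×3^2
= 8×9
= 72

a_3 = 72


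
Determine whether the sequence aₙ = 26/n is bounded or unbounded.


a₁ = 26, a₂ = 26/2, a₃ = 26/3, ...
0 < aₙ ≤ 26 for all n ≥ 1
Lower bound: 0, Upper bound: 26
The sequence IS bounded

Bounded (0 < aₙ ≤ 26)


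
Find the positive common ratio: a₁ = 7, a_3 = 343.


r^(n-1) = aₙ/a₁
r^2 = 343/7 = 49
r = 49^(1/2)
= ±7; taking r > 0 gives r = 7

r = 7


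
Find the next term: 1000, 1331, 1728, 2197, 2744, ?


Pattern: perfect cubes: n³
Terms: 1000, 1331, 1728, 2197, 2744
Next term = 3375

Next term = 3375


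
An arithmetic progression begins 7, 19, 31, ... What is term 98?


aₙ = a₁ + (n-1)d
= 7 + (98-1)×12
= 7 + 1164
= 1171

a_98 = 1171


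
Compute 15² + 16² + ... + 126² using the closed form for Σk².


Σₖ₌15^126 k² = Σₖ₌₁^126 k² − Σₖ₌₁^14 k²
= 126·127·253/6 − 14·15·29/6
= 674751 − 1015 = 673736

Σk² = 673736


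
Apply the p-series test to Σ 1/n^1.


p-series test: Σ c/n^p converges if p > 1, diverges if p ≤ 1 (constant c > 0 doesn't affect convergence).
p = 1
1 ≤ 1 → DIVERGES

Diverges (p = 1 ≤ 1)


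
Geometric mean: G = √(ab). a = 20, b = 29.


GM = √(20×29) = √580 = 24.0832

GM = 24.0832


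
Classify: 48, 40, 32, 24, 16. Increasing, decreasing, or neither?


Differences: -8, -8, -8, -8
All differences < 0 → strictly DECREASING

Monotonically decreasing


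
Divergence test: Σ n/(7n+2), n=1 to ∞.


lim(n→∞) n/(7n+2) = 1/7 = 1/7  (divide numerator and denominator by n)
lim aₙ = 1/7 ≠ 0 → series DIVERGES

Diverges (lim aₙ = 1/7 ≠ 0)


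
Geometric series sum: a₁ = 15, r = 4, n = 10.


Sₙ = 15×(4^10 - 1)/(4 - 1)
= 15×(1048576 - 1)/3
= 15×1048575/3
= 5242875

S_10 = 5242875


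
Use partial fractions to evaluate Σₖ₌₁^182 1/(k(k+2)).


1/(k(k+2)) = (1/2)·(1/k - 1/(k+2)) (partial fractions)
Telescoping: Σ = (1/2)·(1 + 1/2 - 1/183 - 1/184) = 50141/67344

Sum = 50141/67344


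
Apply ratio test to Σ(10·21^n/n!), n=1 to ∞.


aₙ = 10·21^n/n!
a_{n+1}/aₙ = 21^(n+1)/(n+1)! × n!/21^n  (constant 10 cancels)
= 21/(n+1)
L = lim(n→∞) 21/(n+1) = 0
L < 1 → series CONVERGES

Converges (ratio test: L = 0 < 1)


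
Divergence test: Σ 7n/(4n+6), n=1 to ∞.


lim(n→∞) 7n/(4n+6) = 7/4 = 7/4  (divide numerator and denominator by n)
lim aₙ = 7/4 ≠ 0 → series DIVERGES

Diverges (lim aₙ = 7/4 ≠ 0)


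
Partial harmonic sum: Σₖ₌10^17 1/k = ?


Σₖ₌10^17 1/k = 1/10 + 1/11 + 1/12 + 1/13 + 1/14 + 1/15 + 1/16 + 1/17
= 166245/272272
≈ 0.6106

Sum = 166245/272272 ≈ 0.6106


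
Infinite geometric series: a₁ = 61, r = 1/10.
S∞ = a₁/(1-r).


S∞ = a₁/(1-r) = 61/(1 - 1/10)
= 61/(9/10)
= 610/9

S∞ = 610/9


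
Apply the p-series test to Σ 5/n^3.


p-series test: Σ c/n^p converges if p > 1, diverges if p ≤ 1 (constant c > 0 doesn't affect convergence).
p = 3
3 > 1 → CONVERGES

Converges (p = 3 > 1)


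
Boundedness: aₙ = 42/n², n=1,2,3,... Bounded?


a₁ = 42, a₂ = 42/4, a₃ = 42/9, ...
0 < aₙ ≤ 42 for all n ≥ 1
The sequence IS bounded

Bounded (0 < aₙ ≤ 42)


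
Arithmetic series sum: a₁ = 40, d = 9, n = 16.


aₙ = 40 + (16-1)×9 = 175
Sₙ = n(a₁+aₙ)/2 = 16×(40+175)/2
= 16×215/2 = 1720

S_16 = 1720


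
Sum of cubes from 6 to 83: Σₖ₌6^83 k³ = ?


Σₖ₌6^83 k³ = [83·84/2]² − [5·6/2]²
= 12152196 − 225 = 12151971

Σk³ = 12151971


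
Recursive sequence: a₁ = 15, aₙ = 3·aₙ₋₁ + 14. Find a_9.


Computing step by step:
a_1 = 15
a_2 = 59
a_3 = 191
a_4 = 587
a_5 = 1775
a_6 = 5339
a_7 = 16031
a_8 = 48107
a_9 = 144335


a_9 = 144335


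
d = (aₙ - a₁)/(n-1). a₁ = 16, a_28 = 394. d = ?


d = (aₙ - a₁)/(n-1)
= (394 - 16)/(28-1)
= 378/27 = 14

d = 14


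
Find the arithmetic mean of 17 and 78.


AM = (17 + 78)/2 = 95/2 = 47.5

AM = 47.5


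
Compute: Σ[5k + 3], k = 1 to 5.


Σ(5k+3) = 5·Σk + 3·n
= 5·15 + 3·5
= 75 + 15 = 90

Σ = 90


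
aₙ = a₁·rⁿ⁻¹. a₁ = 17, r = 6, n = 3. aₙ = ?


aₙ = a₁·r^(n-1)
= 17×6^2
= 17×36
= 612

a_3 = 612


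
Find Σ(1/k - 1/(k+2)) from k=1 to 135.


Telescoping with gap 2: two head and two tail terms survive.
= (1 + 1/2) - (1/136 + 1/137)
= 3/2 - 1/136 - 1/137 = 27675/18632

Sum = 27675/18632


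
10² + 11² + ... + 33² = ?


Σₖ₌10^33 k² = Σₖ₌₁^33 k² − Σₖ₌₁^9 k²
= 33·34·67/6 − 9·10·19/6
= 12529 − 285 = 12244

Σk² = 12244


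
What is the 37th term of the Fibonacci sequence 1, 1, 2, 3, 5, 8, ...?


Fibonacci sequence: 1, 1, 2, 3, 5, 8, 13, 21, 34, 55, 89, ...
F(37) = 24157817

F(37) = 24157817


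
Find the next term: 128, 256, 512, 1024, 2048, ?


Pattern: powers of 2: 2ⁿ
Terms: 128, 256, 512, 1024, 2048
Next term = 4096

Next term = 4096


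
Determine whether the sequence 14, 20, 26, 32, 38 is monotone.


Differences: 6, 6, 6, 6
All differences > 0 → strictly INCREASING

Monotonically increasing


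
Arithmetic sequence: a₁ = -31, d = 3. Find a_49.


aₙ = a₁ + (n-1)d
= -31 + (49-1)×3
= -31 + 144
= 113

a_49 = 113


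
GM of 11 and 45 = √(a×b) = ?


GM = √(11×45) = √495 = 22.2486

GM = 22.2486


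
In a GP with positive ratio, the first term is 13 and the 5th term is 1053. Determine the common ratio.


r^(n-1) = aₙ/a₁
r^4 = 1053/13 = 81
r = 81^(1/4)
= ±3; taking r > 0 gives r = 3

r = 3


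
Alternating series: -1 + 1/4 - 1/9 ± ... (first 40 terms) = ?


S = -1 + 1/4 - 1/9 + 1/16 - 1/25 + 1/36 - 1/49 + 1/64 ± ...
= -0.8222
(Full series converges to -π²/12 ≈ -0.8225)

S_40 = -0.8222


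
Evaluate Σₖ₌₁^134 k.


n(n+1)/2 = 134×135/2 = 18090/2 = 9045

Σk = 9045


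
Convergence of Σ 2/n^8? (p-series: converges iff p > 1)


p-series test: Σ c/n^p converges if p > 1, diverges if p ≤ 1 (constant c > 0 doesn't affect convergence).
p = 8
8 > 1 → CONVERGES

Converges (p = 8 > 1)


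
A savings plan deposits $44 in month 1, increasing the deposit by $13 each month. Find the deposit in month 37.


aₙ = a₁ + (n-1)d
= 44 + (37-1)×13
= 44 + 468
= 512

a_37 = 512


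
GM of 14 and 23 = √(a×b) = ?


GM = √(14×23) = √322 = 17.9444

GM = 17.9444


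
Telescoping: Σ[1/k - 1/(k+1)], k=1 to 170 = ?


Telescoping: adjacent terms cancel.
= 1/1 - 1/171
= 1 - 1/171 = 170/171

Sum = 170/171


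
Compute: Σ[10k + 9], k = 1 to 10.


Σ(10k+9) = 10·Σk + 9·n
= 10·55 + 9·10
= 550 + 90 = 640

Σ = 640


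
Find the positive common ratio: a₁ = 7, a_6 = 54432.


r^(n-1) = aₙ/a₁
r^5 = 54432/7 = 7776
r = 7776^(1/5)
= 6

r = 6


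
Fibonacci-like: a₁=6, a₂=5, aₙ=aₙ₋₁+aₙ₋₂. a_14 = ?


Computing iteratively: 6, 5, 11, 16, 27, 43, 70, 113, 183, 296, 479, 775, ...
a_14 = 2029

a_14 = 2029


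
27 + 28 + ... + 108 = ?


Σₖ₌27^108 k = Σₖ₌₁^108 k − Σₖ₌₁^26 k
= 108·109/2 − 26·27/2
= 5886 − 351 = 5535

Σk = 5535


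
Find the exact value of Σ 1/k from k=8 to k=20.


Σₖ₌8^20 1/k = 1/8 + 1/9 + 1/10 + ... + 1/20
= 77976391/77597520
≈ 1.0049

Sum = 77976391/77597520 ≈ 1.0049


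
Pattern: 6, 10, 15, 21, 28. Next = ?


Pattern: triangular numbers: n(n+1)/2
Terms: 6, 10, 15, 21, 28
Next term = 36

Next term = 36


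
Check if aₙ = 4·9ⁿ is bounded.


aₙ = 4·9ⁿ → as n→∞, aₙ→∞ (since base 9 > 1)
No finite upper bound exists
The sequence is UNBOUNDED

Unbounded (aₙ → ∞ as n → ∞)


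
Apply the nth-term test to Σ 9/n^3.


lim(n→∞) 9/n^3 = 0
lim aₙ = 0 → nth-term test is INCONCLUSIVE
(Need other tests; this is actually a convergent p-series with p=3 > 1)

Inconclusive (lim aₙ = 0; need another test)


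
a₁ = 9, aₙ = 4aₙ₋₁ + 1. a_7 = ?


Computing step by step:
a_1 = 9
a_2 = 37
a_3 = 149
a_4 = 597
a_5 = 2389
a_6 = 9557
a_7 = 38229


a_7 = 38229


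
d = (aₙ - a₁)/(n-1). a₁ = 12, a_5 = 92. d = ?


d = (aₙ - a₁)/(n-1)
= (92 - 12)/(5-1)
= 80/4 = 20

d = 20


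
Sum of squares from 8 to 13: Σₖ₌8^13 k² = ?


Σₖ₌8^13 k² = Σₖ₌₁^13 k² − Σₖ₌₁^7 k²
= 13·14·27/6 − 7·8·15/6
= 819 − 140 = 679

Σk² = 679


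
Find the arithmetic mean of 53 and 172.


AM = (53 + 172)/2 = 225/2 = 112.5

AM = 112.5


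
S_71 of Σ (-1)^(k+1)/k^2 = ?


S = 1 - 1/4 + 1/9 - 1/16 + 1/25 - 1/36 + 1/49 - 1/64 ± ...
= 0.8226
(Full series converges to +π²/12 ≈ +0.8225)

S_71 = 0.8226


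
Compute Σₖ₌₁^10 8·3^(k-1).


Sₙ = 8×(3^10 - 1)/(3 - 1)
= 8×(59049 - 1)/2
= 8×59048/2
= 236192

S_10 = 236192


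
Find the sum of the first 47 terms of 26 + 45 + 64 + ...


aₙ = 26 + (47-1)×19 = 900
Sₙ = n(a₁+aₙ)/2 = 47×(26+900)/2
= 47×926/2 = 21761

S_47 = 21761


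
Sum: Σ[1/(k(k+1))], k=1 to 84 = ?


1/(k(k+1)) = 1/k - 1/(k+1) (partial fractions)
Telescoping: Σ = 1 - 1/85 = 84/85

Sum = 84/85


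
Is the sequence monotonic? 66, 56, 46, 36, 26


Differences: -10, -10, -10, -10
All differences < 0 → strictly DECREASING

Monotonically decreasing


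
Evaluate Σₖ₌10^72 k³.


Σₖ₌10^72 k³ = [72·73/2]² − [9·10/2]²
= 6906384 − 2025 = 6904359

Σk³ = 6904359


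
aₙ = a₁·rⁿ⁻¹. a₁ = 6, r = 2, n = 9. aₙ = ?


aₙ = a₁·r^(n-1)
= 6×2^8
= 6×256
= 1536

a_9 = 1536


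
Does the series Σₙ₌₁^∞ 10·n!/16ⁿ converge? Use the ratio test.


aₙ = 10·n!/16^n
a_{n+1}/aₙ = (n+1)!/16^(n+1) × 16^n/n!  (constant 10 cancels)
= (n+1)/16
L = lim(n→∞) (n+1)/16 = ∞
L > 1 → series DIVERGES

Diverges (ratio test: L = ∞ > 1)


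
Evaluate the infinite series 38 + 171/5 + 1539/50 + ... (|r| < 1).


S∞ = a₁/(1-r) = 38/(1 - 9/10)
= 38/(1/10)
= 380

S∞ = 380


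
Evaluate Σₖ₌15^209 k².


Σₖ₌15^209 k² = Σₖ₌₁^209 k² − Σₖ₌₁^14 k²
= 209·210·419/6 − 14·15·29/6
= 3064985 − 1015 = 3063970

Σk² = 3063970


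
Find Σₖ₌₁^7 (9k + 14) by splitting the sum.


Σ(9k+14) = 9·Σk + 14·n
= 9·28 + 14·7
= 252 + 98 = 350

Σ = 350


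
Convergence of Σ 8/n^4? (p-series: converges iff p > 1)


p-series test: Σ c/n^p converges if p > 1, diverges if p ≤ 1 (constant c > 0 doesn't affect convergence).
p = 4
4 > 1 → CONVERGES

Converges (p = 4 > 1)


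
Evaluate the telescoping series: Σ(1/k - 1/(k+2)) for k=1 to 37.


Telescoping with gap 2: two head and two tail terms survive.
= (1 + 1/2) - (1/38 + 1/39)
= 3/2 - 1/38 - 1/39 = 1073/741

Sum = 1073/741


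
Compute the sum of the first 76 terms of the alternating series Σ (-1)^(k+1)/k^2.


S = 1 - 1/4 + 1/9 - 1/16 + 1/25 - 1/36 + 1/49 - 1/64 ± ...
= 0.8224
(Full series converges to +π²/12 ≈ +0.8225)

S_76 = 0.8224


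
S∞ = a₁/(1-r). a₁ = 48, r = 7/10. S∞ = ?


S∞ = a₁/(1-r) = 48/(1 - 7/10)
= 48/(3/10)
= 160

S∞ = 160


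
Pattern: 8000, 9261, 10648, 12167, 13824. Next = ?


Pattern: perfect cubes: n³
Terms: 8000, 9261, 10648, 12167, 13824
Next term = 15625

Next term = 15625


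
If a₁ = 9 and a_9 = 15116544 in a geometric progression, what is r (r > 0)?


r^(n-1) = aₙ/a₁
r^8 = 15116544/9 = 1679616
r = 1679616^(1/8)
= ±6; taking r > 0 gives r = 6

r = 6


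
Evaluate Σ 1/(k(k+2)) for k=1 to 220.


1/(k(k+2)) = (1/2)·(1/k - 1/(k+2)) (partial fractions)
Telescoping: Σ = (1/2)·(1 + 1/2 - 1/221 - 1/222) = 36575/49062

Sum = 36575/49062


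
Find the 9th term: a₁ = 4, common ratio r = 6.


aₙ = a₁·r^(n-1)
= 4×6^8
= 4×1679616
= 6718464

a_9 = 6718464


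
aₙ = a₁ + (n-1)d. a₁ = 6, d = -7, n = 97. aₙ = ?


aₙ = a₁ + (n-1)d
= 6 + (97-1)×-7
= 6 - 672
= -666

a_97 = -666


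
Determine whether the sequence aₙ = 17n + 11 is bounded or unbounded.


aₙ = 17n + 11 → as n→∞, aₙ→∞
No finite upper bound exists
The sequence is UNBOUNDED

Unbounded (aₙ → ∞ as n → ∞)


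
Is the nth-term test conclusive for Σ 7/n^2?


lim(n→∞) 7/n^2 = 0
lim aₙ = 0 → nth-term test is INCONCLUSIVE
(Need other tests; this is actually a convergent p-series with p=2 > 1)

Inconclusive (lim aₙ = 0; need another test)


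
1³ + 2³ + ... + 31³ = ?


n(n+1)/2 = 31×32/2 = 496
Σk³ = 496² = 246016

Σk³ = 246016


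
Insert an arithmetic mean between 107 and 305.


AM = (107 + 305)/2 = 412/2 = 206

AM = 206


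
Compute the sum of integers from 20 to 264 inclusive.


Σₖ₌20^264 k = Σₖ₌₁^264 k − Σₖ₌₁^19 k
= 264·265/2 − 19·20/2
= 34980 − 190 = 34790

Σk = 34790


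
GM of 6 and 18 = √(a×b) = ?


GM = √(6×18) = √108 = 10.3923

GM = 10.3923


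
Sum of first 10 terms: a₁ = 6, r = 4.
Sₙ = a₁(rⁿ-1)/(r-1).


Sₙ = 6×(4^10 - 1)/(4 - 1)
= 6×(1048576 - 1)/3
= 6×1048575/3
= 2097150

S_10 = 2097150


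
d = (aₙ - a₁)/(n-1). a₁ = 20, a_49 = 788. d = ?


d = (aₙ - a₁)/(n-1)
= (788 - 20)/(49-1)
= 768/48 = 16

d = 16


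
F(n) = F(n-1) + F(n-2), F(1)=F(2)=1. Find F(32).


Fibonacci sequence: 1, 1, 2, 3, 5, 8, 13, 21, 34, 55, 89, ...
F(32) = 2178309

F(32) = 2178309


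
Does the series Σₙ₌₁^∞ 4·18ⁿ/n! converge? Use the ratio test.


aₙ = 4·18^n/n!
a_{n+1}/aₙ = 18^(n+1)/(n+1)! × n!/18^n  (constant 4 cancels)
= 18/(n+1)
L = lim(n→∞) 18/(n+1) = 0
L < 1 → series CONVERGES

Converges (ratio test: L = 0 < 1)


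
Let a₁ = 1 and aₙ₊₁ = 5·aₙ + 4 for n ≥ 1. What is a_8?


Computing step by step:
a_1 = 1
a_2 = 9
a_3 = 49
a_4 = 249
a_5 = 1249
a_6 = 6249
a_7 = 31249
a_8 = 156249


a_8 = 156249


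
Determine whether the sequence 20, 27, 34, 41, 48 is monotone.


Differences: 7, 7, 7, 7
All differences > 0 → strictly INCREASING

Monotonically increasing


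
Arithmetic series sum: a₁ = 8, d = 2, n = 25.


aₙ = 8 + (25-1)×2 = 56
Sₙ = n(a₁+aₙ)/2 = 25×(8+56)/2
= 25×64/2 = 800

S_25 = 800


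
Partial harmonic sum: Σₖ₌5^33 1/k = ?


Σₖ₌5^33 1/k = 1/5 + 1/6 + 1/7 + ... + 1/33
= 26326932333349/13127595717600
≈ 2.0055

Sum = 26326932333349/13127595717600 ≈ 2.0055


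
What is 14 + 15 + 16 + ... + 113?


Σₖ₌14^113 k = Σₖ₌₁^113 k − Σₖ₌₁^13 k
= 113·114/2 − 13·14/2
= 6441 − 91 = 6350

Σk = 6350


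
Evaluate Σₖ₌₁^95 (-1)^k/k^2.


S = -1 + 1/4 - 1/9 + 1/16 - 1/25 + 1/36 - 1/49 + 1/64 ± ...
= -0.8225
(Full series converges to -π²/12 ≈ -0.8225)

S_95 = -0.8225


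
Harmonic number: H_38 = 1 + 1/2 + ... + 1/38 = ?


H_38 = 1/1 + 1/2 + 1/3 + ... + 1/38
= 2053580969474233/485721041551200
≈ 4.2279

H_38 = 2053580969474233/485721041551200 ≈ 4.2279


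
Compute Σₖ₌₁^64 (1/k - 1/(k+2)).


Telescoping with gap 2: two head and two tail terms survive.
= (1 + 1/2) - (1/65 + 1/66)
= 3/2 - 1/65 - 1/66 = 3152/2145

Sum = 3152/2145


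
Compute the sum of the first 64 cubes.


n(n+1)/2 = 64×65/2 = 2080
Σk³ = 2080² = 4326400

Σk³ = 4326400


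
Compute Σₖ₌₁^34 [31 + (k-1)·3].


aₙ = 31 + (34-1)×3 = 130
Sₙ = n(a₁+aₙ)/2 = 34×(31+130)/2
= 34×161/2 = 2737

S_34 = 2737


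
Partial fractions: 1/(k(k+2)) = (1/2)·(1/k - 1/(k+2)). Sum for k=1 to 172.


1/(k(k+2)) = (1/2)·(1/k - 1/(k+2)) (partial fractions)
Telescoping: Σ = (1/2)·(1 + 1/2 - 1/173 - 1/174) = 22403/30102

Sum = 22403/30102


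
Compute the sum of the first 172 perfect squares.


n = 172
n(n+1)(2n+1)/6 = 172×173×345/6
= 10265820/6 = 1710970

Σk² = 1710970


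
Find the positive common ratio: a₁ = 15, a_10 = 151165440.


r^(n-1) = aₙ/a₁
r^9 = 151165440/15 = 10077696
r = 10077696^(1/9)
= 6

r = 6


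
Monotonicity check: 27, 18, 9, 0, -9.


Differences: -9, -9, -9, -9
All differences < 0 → strictly DECREASING

Monotonically decreasing


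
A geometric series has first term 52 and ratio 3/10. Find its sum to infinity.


S∞ = a₁/(1-r) = 52/(1 - 3/10)
= 52/(7/10)
= 520/7

S∞ = 520/7


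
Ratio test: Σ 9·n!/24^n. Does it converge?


aₙ = 9·n!/24^n
a_{n+1}/aₙ = (n+1)!/24^(n+1) × 24^n/n!  (constant 9 cancels)
= (n+1)/24
L = lim(n→∞) (n+1)/24 = ∞
L > 1 → series DIVERGES

Diverges (ratio test: L = ∞ > 1)


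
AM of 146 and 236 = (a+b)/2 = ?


AM = (146 + 236)/2 = 382/2 = 191

AM = 191


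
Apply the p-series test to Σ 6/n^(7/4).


p-series test: Σ c/n^p converges if p > 1, diverges if p ≤ 1 (constant c > 0 doesn't affect convergence).
p = 7/4
7/4 > 1 → CONVERGES

Converges (p = 7/4 > 1)


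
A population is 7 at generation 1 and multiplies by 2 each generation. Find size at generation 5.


aₙ = a₁·r^(n-1)
= 7×2^4
= 7×16
= 112

a_5 = 112


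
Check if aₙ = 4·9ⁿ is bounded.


aₙ = 4·9ⁿ → as n→∞, aₙ→∞ (since base 9 > 1)
No finite upper bound exists
The sequence is UNBOUNDED

Unbounded (aₙ → ∞ as n → ∞)


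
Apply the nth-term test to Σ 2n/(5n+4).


lim(n→∞) 2n/(5n+4) = 2/5 = 2/5  (divide numerator and denominator by n)
lim aₙ = 2/5 ≠ 0 → series DIVERGES

Diverges (lim aₙ = 2/5 ≠ 0)


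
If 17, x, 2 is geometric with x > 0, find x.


GM = √(17×2) = √34 = 5.831

GM = 5.831


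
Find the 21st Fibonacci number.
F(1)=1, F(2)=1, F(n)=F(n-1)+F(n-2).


Fibonacci sequence: 1, 1, 2, 3, 5, 8, 13, 21, 34, 55, 89, ...
F(21) = 10946

F(21) = 10946


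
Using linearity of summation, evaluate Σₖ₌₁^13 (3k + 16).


Σ(3k+16) = 3·Σk + 16·n
= 3·91 + 16·13
= 273 + 208 = 481

Σ = 481


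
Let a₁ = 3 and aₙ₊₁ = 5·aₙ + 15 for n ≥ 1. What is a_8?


Computing step by step:
a_1 = 3
a_2 = 30
a_3 = 165
a_4 = 840
a_5 = 4215
a_6 = 21090
a_7 = 105465
a_8 = 527340


a_8 = 527340


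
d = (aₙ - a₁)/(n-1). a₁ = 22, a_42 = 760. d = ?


d = (aₙ - a₁)/(n-1)
= (760 - 22)/(42-1)
= 738/41 = 18

d = 18


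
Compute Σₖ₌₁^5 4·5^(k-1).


Sₙ = 4×(5^5 - 1)/(5 - 1)
= 4×(3125 - 1)/4
= 4×3124/4
= 3124

S_5 = 3124


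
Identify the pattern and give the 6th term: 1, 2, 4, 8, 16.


Pattern: geometric (r=2)
Terms: 1, 2, 4, 8, 16
Next term = 32

Next term = 32


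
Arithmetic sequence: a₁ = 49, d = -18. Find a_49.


aₙ = a₁ + (n-1)d
= 49 + (49-1)×-18
= 49 - 864
= -815

a_49 = -815


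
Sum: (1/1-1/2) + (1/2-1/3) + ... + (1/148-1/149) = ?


Telescoping: adjacent terms cancel.
= 1/1 - 1/149
= 1 - 1/149 = 148/149

Sum = 148/149


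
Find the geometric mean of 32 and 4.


GM = √(32×4) = √128 = 11.3137

GM = 11.3137


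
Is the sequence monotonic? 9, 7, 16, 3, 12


Differences: -2, 9, -13, 9
Difference at position 2 is +9 (> 0) but position 1 is -2 (< 0) — sequence both rises and falls
→ NOT monotonic

Not monotonic


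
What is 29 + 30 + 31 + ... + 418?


Σₖ₌29^418 k = Σₖ₌₁^418 k − Σₖ₌₁^28 k
= 418·419/2 − 28·29/2
= 87571 − 406 = 87165

Σk = 87165


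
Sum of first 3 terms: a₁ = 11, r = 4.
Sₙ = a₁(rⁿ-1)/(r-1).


Sₙ = 11×(4^3 - 1)/(4 - 1)
= 11×(64 - 1)/3
= 11×63/3
= 231

S_3 = 231


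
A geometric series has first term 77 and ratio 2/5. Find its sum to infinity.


S∞ = a₁/(1-r) = 77/(1 - 2/5)
= 77/(3/5)
= 385/3

S∞ = 385/3


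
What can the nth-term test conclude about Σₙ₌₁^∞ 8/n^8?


lim(n→∞) 8/n^8 = 0
lim aₙ = 0 → nth-term test is INCONCLUSIVE
(Need other tests; this is actually a convergent p-series with p=8 > 1)

Inconclusive (lim aₙ = 0; need another test)


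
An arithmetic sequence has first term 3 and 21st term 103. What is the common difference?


d = (aₙ - a₁)/(n-1)
= (103 - 3)/(21-1)
= 100/20 = 5

d = 5


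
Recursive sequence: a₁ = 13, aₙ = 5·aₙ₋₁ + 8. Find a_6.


Computing step by step:
a_1 = 13
a_2 = 73
a_3 = 373
a_4 = 1873
a_5 = 9373
a_6 = 46873


a_6 = 46873


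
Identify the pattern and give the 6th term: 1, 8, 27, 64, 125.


Pattern: perfect cubes: n³
Terms: 1, 8, 27, 64, 125
Next term = 216

Next term = 216


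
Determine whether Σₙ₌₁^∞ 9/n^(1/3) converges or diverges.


p-series test: Σ c/n^p converges if p > 1, diverges if p ≤ 1 (constant c > 0 doesn't affect convergence).
p = 1/3
1/3 ≤ 1 → DIVERGES

Diverges (p = 1/3 ≤ 1)


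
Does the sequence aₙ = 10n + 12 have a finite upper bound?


aₙ = 10n + 12 → as n→∞, aₙ→∞
No finite upper bound exists
The sequence is UNBOUNDED

Unbounded (aₙ → ∞ as n → ∞)


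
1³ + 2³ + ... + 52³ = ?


n(n+1)/2 = 52×53/2 = 1378
Σk³ = 1378² = 1898884

Σk³ = 1898884


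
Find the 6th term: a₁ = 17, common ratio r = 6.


aₙ = a₁·r^(n-1)
= 17×6^5
= 17×7776
= 132192

a_6 = 132192


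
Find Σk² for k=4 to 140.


Σₖ₌4^140 k² = Σₖ₌₁^140 k² − Σₖ₌₁^3 k²
= 140·141·281/6 − 3·4·7/6
= 924490 − 14 = 924476

Σk² = 924476


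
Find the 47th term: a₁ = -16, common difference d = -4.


aₙ = a₁ + (n-1)d
= -16 + (47-1)×-4
= -16 - 184
= -200

a_47 = -200


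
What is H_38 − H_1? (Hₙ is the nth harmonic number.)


Σₖ₌2^38 1/k = 1/2 + 1/3 + 1/4 + ... + 1/38
= 1567859927923033/485721041551200
≈ 3.2279

Sum = 1567859927923033/485721041551200 ≈ 3.2279


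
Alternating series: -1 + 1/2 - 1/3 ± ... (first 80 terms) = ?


S = -1 + 1/2 - 1/3 + 1/4 - 1/5 + 1/6 - 1/7 + 1/8 ± ...
= -0.6869
(Full series converges to -ln(2) ≈ -0.6931)

S_80 = -0.6869


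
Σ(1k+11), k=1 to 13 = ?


Σ(1k+11) = 1·Σk + 11·n
= 1·91 + 11·13
= 91 + 143 = 234

Σ = 234


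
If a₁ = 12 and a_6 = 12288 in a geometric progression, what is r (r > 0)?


r^(n-1) = aₙ/a₁
r^5 = 12288/12 = 1024
r = 1024^(1/5)
= 4

r = 4


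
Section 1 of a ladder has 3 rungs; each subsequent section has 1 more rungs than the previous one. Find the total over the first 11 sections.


aₙ = 3 + (11-1)×1 = 13
Sₙ = n(a₁+aₙ)/2 = 11×(3+13)/2
= 11×16/2 = 88

S_11 = 88


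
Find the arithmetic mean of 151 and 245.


AM = (151 + 245)/2 = 396/2 = 198

AM = 198


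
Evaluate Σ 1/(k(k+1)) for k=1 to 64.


1/(k(k+1)) = 1/k - 1/(k+1) (partial fractions)
Telescoping: Σ = 1 - 1/65 = 64/65

Sum = 64/65


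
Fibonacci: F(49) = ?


Fibonacci sequence: 1, 1, 2, 3, 5, 8, 13, 21, 34, 55, 89, ...
F(49) = 7778742049

F(49) = 7778742049


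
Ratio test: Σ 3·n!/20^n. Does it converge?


aₙ = 3·n!/20^n
a_{n+1}/aₙ = (n+1)!/20^(n+1) × 20^n/n!  (constant 3 cancels)
= (n+1)/20
L = lim(n→∞) (n+1)/20 = ∞
L > 1 → series DIVERGES

Diverges (ratio test: L = ∞ > 1)


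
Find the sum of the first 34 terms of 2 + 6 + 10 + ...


aₙ = 2 + (34-1)×4 = 134
Sₙ = n(a₁+aₙ)/2 = 34×(2+134)/2
= 34×136/2 = 2312

S_34 = 2312


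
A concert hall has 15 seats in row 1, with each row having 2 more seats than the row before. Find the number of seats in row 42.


aₙ = a₁ + (n-1)d
= 15 + (42-1)×2
= 15 + 82
= 97

a_42 = 97


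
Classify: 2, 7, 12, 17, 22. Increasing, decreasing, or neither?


Differences: 5, 5, 5, 5
All differences > 0 → strictly INCREASING

Monotonically increasing


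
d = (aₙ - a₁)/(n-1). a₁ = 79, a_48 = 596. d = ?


d = (aₙ - a₁)/(n-1)
= (596 - 79)/(48-1)
= 517/47 = 11

d = 11


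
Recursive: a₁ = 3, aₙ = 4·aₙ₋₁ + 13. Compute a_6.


Computing step by step:
a_1 = 3
a_2 = 25
a_3 = 113
a_4 = 465
a_5 = 1873
a_6 = 7505


a_6 = 7505


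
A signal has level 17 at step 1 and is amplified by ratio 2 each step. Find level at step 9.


aₙ = a₁·r^(n-1)
= 17×2^8
= 17×256
= 4352

a_9 = 4352


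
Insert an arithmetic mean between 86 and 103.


AM = (86 + 103)/2 = 189/2 = 94.5

AM = 94.5


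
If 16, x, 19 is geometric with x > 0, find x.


GM = √(16×19) = √304 = 17.4356

GM = 17.4356


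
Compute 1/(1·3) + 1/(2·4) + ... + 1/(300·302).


1/(k(k+2)) = (1/2)·(1/k - 1/(k+2)) (partial fractions)
Telescoping: Σ = (1/2)·(1 + 1/2 - 1/301 - 1/302) = 67875/90902

Sum = 67875/90902


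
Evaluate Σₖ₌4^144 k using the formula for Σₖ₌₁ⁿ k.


Σₖ₌4^144 k = Σₖ₌₁^144 k − Σₖ₌₁^3 k
= 144·145/2 − 3·4/2
= 10440 − 6 = 10434

Σk = 10434


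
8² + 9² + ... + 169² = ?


Σₖ₌8^169 k² = Σₖ₌₁^169 k² − Σₖ₌₁^7 k²
= 169·170·339/6 − 7·8·15/6
= 1623245 − 140 = 1623105

Σk² = 1623105


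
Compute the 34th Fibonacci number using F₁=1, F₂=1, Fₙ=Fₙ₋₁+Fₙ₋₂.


Fibonacci sequence: 1, 1, 2, 3, 5, 8, 13, 21, 34, 55, 89, ...
F(34) = 5702887

F(34) = 5702887


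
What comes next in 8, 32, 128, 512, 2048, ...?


Pattern: geometric (r=4)
Terms: 8, 32, 128, 512, 2048
Next term = 8192

Next term = 8192


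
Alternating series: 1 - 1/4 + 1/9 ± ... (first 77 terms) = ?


S = 1 - 1/4 + 1/9 - 1/16 + 1/25 - 1/36 + 1/49 - 1/64 ± ...
= 0.8226
(Full series converges to +π²/12 ≈ +0.8225)

S_77 = 0.8226


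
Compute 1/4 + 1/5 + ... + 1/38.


Σₖ₌4^38 1/k = 1/4 + 1/5 + 1/6 + ... + 1/38
= 1163092393297033/485721041551200
≈ 2.3946

Sum = 1163092393297033/485721041551200 ≈ 2.3946


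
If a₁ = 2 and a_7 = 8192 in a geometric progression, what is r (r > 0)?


r^(n-1) = aₙ/a₁
r^6 = 8192/2 = 4096
r = 4096^(1/6)
= ±4; taking r > 0 gives r = 4

r = 4


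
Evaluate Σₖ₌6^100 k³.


Σₖ₌6^100 k³ = [100·101/2]² − [5·6/2]²
= 25502500 − 225 = 25502275

Σk³ = 25502275


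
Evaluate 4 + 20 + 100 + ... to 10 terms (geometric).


Sₙ = 4×(5^10 - 1)/(5 - 1)
= 4×(9765625 - 1)/4
= 4×9765624/4
= 9765624

S_10 = 9765624


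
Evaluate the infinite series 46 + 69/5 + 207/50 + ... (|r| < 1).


S∞ = a₁/(1-r) = 46/(1 - 3/10)
= 46/(7/10)
= 460/7

S∞ = 460/7


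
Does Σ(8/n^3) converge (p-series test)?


p-series test: Σ c/n^p converges if p > 1, diverges if p ≤ 1 (constant c > 0 doesn't affect convergence).
p = 3
3 > 1 → CONVERGES

Converges (p = 3 > 1)


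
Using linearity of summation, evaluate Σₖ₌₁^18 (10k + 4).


Σ(10k+4) = 10·Σk + 4·n
= 10·171 + 4·18
= 1710 + 72 = 1782

Σ = 1782


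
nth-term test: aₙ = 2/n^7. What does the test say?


lim(n→∞) 2/n^7 = 0
lim aₙ = 0 → nth-term test is INCONCLUSIVE
(Need other tests; this is actually a convergent p-series with p=7 > 1)

Inconclusive (lim aₙ = 0; need another test)


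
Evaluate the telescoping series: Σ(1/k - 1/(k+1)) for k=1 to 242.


Telescoping: adjacent terms cancel.
= 1/1 - 1/243
= 1 - 1/243 = 242/243

Sum = 242/243


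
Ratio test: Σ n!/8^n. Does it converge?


aₙ = n!/8^n
a_{n+1}/aₙ = (n+1)!/8^(n+1) × 8^n/n!
= (n+1)/8
L = lim(n→∞) (n+1)/8 = ∞
L > 1 → series DIVERGES

Diverges (ratio test: L = ∞ > 1)


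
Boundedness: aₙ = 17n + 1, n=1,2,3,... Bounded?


aₙ = 17n + 1 → as n→∞, aₙ→∞
No finite upper bound exists
The sequence is UNBOUNDED

Unbounded (aₙ → ∞ as n → ∞)


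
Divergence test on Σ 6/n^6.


lim(n→∞) 6/n^6 = 0
lim aₙ = 0 → nth-term test is INCONCLUSIVE
(Need other tests; this is actually a convergent p-series with p=6 > 1)

Inconclusive (lim aₙ = 0; need another test)


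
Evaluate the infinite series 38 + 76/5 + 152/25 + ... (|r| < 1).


S∞ = a₁/(1-r) = 38/(1 - 2/5)
= 38/(3/5)
= 190/3

S∞ = 190/3


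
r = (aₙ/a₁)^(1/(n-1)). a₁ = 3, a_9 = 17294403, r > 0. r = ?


r^(n-1) = aₙ/a₁
r^8 = 17294403/3 = 5764801
r = 5764801^(1/8)
= ±7; taking r > 0 gives r = 7

r = 7


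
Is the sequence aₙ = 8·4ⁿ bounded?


aₙ = 8·4ⁿ → as n→∞, aₙ→∞ (since base 4 > 1)
No finite upper bound exists
The sequence is UNBOUNDED

Unbounded (aₙ → ∞ as n → ∞)


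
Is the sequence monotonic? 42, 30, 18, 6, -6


Differences: -12, -12, -12, -12
All differences < 0 → strictly DECREASING

Monotonically decreasing


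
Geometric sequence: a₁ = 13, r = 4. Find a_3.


aₙ = a₁·r^(n-1)
= 13×4^2
= 13×16
= 208

a_3 = 208


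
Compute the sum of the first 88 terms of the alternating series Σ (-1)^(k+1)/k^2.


S = 1 - 1/4 + 1/9 - 1/16 + 1/25 - 1/36 + 1/49 - 1/64 ± ...
= 0.8224
(Full series converges to +π²/12 ≈ +0.8225)

S_88 = 0.8224


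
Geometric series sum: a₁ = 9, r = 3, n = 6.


Sₙ = 9×(3^6 - 1)/(3 - 1)
= 9×(729 - 1)/2
= 9×728/2
= 3276

S_6 = 3276


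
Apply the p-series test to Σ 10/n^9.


p-series test: Σ c/n^p converges if p > 1, diverges if p ≤ 1 (constant c > 0 doesn't affect convergence).
p = 9
9 > 1 → CONVERGES

Converges (p = 9 > 1)


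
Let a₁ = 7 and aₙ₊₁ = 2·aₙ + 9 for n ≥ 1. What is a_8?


Computing step by step:
a_1 = 7
a_2 = 23
a_3 = 55
a_4 = 119
a_5 = 247
a_6 = 503
a_7 = 1015
a_8 = 2039


a_8 = 2039


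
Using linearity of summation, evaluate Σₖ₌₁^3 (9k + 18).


Σ(9k+18) = 9·Σk + 18·n
= 9·6 + 18·3
= 54 + 54 = 108

Σ = 108


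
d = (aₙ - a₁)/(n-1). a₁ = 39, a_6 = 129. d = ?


d = (aₙ - a₁)/(n-1)
= (129 - 39)/(6-1)
= 90/5 = 18

d = 18


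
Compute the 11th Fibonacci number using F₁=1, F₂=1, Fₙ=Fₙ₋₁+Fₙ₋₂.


Fibonacci sequence: 1, 1, 2, 3, 5, 8, 13, 21, 34, 55, 89
F(11) = 89

F(11) = 89


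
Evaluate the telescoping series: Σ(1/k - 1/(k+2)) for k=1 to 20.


Telescoping with gap 2: two head and two tail terms survive.
= (1 + 1/2) - (1/21 + 1/22)
= 3/2 - 1/21 - 1/22 = 325/231

Sum = 325/231


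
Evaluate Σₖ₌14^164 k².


Σₖ₌14^164 k² = Σₖ₌₁^164 k² − Σₖ₌₁^13 k²
= 164·165·329/6 − 13·14·27/6
= 1483790 − 819 = 1482971

Σk² = 1482971


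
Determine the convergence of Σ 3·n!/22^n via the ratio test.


aₙ = 3·n!/22^n
a_{n+1}/aₙ = (n+1)!/22^(n+1) × 22^n/n!  (constant 3 cancels)
= (n+1)/22
L = lim(n→∞) (n+1)/22 = ∞
L > 1 → series DIVERGES

Diverges (ratio test: L = ∞ > 1)


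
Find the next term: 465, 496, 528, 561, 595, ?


Pattern: triangular numbers: n(n+1)/2
Terms: 465, 496, 528, 561, 595
Next term = 630

Next term = 630


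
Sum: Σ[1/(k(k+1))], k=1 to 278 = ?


1/(k(k+1)) = 1/k - 1/(k+1) (partial fractions)
Telescoping: Σ = 1 - 1/279 = 278/279

Sum = 278/279
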